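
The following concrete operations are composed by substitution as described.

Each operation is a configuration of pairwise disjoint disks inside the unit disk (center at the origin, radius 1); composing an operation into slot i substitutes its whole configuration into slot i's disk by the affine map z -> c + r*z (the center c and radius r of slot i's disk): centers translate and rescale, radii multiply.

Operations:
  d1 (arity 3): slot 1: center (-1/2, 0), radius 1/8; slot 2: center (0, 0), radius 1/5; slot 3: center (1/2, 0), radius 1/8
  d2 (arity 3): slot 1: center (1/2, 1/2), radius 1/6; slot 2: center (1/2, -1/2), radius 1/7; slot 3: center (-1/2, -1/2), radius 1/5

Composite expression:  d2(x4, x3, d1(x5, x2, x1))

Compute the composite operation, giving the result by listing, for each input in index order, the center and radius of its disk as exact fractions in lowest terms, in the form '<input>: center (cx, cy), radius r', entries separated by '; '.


x1: center (-2/5, -1/2), radius 1/40; x2: center (-1/2, -1/2), radius 1/25; x3: center (1/2, -1/2), radius 1/7; x4: center (1/2, 1/2), radius 1/6; x5: center (-3/5, -1/2), radius 1/40

Only the slot chain above each x matters under d2; compose those maps.
input x4: applying the 1 nested substitution gives center (1/2, 1/2), radius 1/6
input x3: applying the 1 nested substitution gives center (1/2, -1/2), radius 1/7
input x5: applying the 2 nested substitutions gives center (-3/5, -1/2), radius 1/40
input x2: applying the 2 nested substitutions gives center (-1/2, -1/2), radius 1/25
input x1: applying the 2 nested substitutions gives center (-2/5, -1/2), radius 1/40


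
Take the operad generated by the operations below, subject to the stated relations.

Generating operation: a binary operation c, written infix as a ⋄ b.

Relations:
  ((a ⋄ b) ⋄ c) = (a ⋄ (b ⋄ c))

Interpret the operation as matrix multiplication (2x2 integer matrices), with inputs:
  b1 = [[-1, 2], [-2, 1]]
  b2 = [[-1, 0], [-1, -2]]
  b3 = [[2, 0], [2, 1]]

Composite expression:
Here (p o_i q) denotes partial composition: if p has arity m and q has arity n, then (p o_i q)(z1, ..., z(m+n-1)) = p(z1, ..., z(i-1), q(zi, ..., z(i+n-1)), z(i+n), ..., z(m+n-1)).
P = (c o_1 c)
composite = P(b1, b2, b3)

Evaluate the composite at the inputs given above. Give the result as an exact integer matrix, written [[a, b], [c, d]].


(b1 ⋄ b2) = [[-1, -4], [1, -2]]
((b1 ⋄ b2) ⋄ b3) = [[-10, -4], [-2, -2]]

[[-10, -4], [-2, -2]]


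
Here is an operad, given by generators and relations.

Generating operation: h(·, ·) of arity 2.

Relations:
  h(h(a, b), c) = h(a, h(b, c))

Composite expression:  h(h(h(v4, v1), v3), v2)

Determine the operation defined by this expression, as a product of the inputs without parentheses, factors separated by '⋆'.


v4 ⋆ v1 ⋆ v3 ⋆ v2

Every regrouping of h is equal, so read the v-inputs in written order.
h(v4, v1) unparenthesizes to v4 ⋆ v1
h(h(v4, v1), v3) unparenthesizes to v4 ⋆ v1 ⋆ v3
h(h(h(v4, v1), v3), v2) unparenthesizes to v4 ⋆ v1 ⋆ v3 ⋆ v2


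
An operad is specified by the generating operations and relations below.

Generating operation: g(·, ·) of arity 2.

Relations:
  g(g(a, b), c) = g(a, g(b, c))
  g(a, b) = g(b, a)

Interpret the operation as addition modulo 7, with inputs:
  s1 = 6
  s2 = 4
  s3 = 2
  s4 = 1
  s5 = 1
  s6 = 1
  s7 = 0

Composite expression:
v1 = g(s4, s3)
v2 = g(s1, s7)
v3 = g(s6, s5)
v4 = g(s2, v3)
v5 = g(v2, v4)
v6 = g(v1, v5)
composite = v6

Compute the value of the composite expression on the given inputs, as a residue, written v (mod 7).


1 (mod 7)

g(s4, s3) = 3
g(s1, s7) = 6
g(s6, s5) = 2
g(s2, g(s6, s5)) = 6
g(g(s1, s7), g(s2, g(s6, s5))) = 5
g(g(s4, s3), g(g(s1, s7), g(s2, g(s6, s5)))) = 1


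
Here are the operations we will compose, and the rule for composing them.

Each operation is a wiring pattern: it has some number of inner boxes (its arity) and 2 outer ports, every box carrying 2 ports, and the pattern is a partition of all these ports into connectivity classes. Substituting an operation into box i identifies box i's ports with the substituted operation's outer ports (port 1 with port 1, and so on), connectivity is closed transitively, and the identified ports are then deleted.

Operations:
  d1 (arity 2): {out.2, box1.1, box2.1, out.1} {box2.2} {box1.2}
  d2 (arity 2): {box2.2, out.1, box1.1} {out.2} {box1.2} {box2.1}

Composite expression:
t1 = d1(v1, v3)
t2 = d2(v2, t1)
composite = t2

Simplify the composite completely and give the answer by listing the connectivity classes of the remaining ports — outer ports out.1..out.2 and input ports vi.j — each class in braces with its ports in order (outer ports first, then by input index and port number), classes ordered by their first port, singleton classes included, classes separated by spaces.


{out.1, v1.1, v2.1, v3.1} {out.2} {v1.2} {v2.2} {v3.2}

After gluing at d2, chains via deleted ports link the v-ports.
d1 over (v1, v3) gives {out.1, out.2, v1.1, v3.1} {v1.2} {v3.2}, out.j being that stage's outer ports
d2 over (v2, v1, v3) gives {out.1, v1.1, v2.1, v3.1} {out.2} {v1.2} {v2.2} {v3.2}, out.j being that stage's outer ports


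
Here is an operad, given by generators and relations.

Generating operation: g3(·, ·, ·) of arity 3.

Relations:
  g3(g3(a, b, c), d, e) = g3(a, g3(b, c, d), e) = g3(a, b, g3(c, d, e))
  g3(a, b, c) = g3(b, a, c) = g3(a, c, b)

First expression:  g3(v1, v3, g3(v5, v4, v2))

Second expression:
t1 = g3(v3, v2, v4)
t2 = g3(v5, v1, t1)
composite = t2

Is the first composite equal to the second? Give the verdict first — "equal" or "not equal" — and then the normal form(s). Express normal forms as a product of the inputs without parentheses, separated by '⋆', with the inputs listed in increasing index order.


equal; the common form is v1 ⋆ v2 ⋆ v3 ⋆ v4 ⋆ v5

Reducing the first expression gives v1 ⋆ v2 ⋆ v3 ⋆ v4 ⋆ v5
Reducing the second expression gives v1 ⋆ v2 ⋆ v3 ⋆ v4 ⋆ v5
Same normal form: equal.


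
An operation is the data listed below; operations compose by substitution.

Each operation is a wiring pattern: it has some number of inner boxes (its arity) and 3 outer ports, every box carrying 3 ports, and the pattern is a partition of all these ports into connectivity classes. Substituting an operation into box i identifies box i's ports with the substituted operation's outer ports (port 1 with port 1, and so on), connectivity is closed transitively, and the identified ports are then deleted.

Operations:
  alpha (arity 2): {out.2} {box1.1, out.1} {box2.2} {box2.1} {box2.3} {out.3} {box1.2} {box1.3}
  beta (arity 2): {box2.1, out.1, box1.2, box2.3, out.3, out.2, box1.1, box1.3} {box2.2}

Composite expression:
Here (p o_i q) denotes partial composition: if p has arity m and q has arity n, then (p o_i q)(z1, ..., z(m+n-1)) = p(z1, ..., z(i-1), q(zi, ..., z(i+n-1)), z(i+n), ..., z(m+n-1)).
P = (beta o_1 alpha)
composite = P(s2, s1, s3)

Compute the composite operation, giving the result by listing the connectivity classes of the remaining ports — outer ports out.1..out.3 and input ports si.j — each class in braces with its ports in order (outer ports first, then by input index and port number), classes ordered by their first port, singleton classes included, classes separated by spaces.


{out.1, out.2, out.3, s2.1, s3.1, s3.3} {s1.1} {s1.2} {s1.3} {s2.2} {s2.3} {s3.2}

After gluing at beta, chains via deleted ports link the s-ports.
composing alpha on (s2, s1), with out.j its own outer ports: {out.1, s2.1} {out.2} {out.3} {s1.1} {s1.2} {s1.3} {s2.2} {s2.3}
composing beta on (s2, s1, s3), with out.j its own outer ports: {out.1, out.2, out.3, s2.1, s3.1, s3.3} {s1.1} {s1.2} {s1.3} {s2.2} {s2.3} {s3.2}


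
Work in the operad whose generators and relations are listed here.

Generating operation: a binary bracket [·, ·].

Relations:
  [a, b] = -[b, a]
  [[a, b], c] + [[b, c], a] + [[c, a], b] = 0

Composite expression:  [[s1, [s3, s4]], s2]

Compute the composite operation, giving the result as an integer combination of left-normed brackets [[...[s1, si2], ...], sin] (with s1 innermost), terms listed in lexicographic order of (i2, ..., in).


[[[s1, s3], s4], s2] - [[[s1, s4], s3], s2]

Expand each bracket as ab - ba; the s1-initial words give the coefficients.
Composite bracket: [[s1, [s3, s4]], s2]
Applying ab - ba throughout gives 8 signed words (2^3 = 8).
Words beginning with s1 determine it all:
  the word s1s3s4s2 carries sign +1 and contributes +[[[s1, s3], s4], s2]
  the word s1s4s3s2 carries sign -1 and contributes -[[[s1, s4], s3], s2]


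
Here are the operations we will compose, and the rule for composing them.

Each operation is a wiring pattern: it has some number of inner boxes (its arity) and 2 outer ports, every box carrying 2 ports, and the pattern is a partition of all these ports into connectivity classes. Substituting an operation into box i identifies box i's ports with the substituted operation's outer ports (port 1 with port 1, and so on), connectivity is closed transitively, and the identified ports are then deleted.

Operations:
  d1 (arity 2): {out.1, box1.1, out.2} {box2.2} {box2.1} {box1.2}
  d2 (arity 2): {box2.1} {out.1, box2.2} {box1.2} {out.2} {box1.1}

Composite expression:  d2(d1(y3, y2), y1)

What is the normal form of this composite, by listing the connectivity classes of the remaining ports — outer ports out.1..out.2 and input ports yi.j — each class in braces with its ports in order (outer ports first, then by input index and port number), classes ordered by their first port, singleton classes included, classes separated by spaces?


Reachability decides: close wires over d2-identified ports.
through d1, on inputs (y3, y2): {out.1, out.2, y3.1} {y2.1} {y2.2} {y3.2} (out.j = stage outer ports)
through d2, on inputs (y3, y2, y1): {out.1, y1.2} {out.2} {y1.1} {y2.1} {y2.2} {y3.1} {y3.2} (out.j = stage outer ports)

{out.1, y1.2} {out.2} {y1.1} {y2.1} {y2.2} {y3.1} {y3.2}


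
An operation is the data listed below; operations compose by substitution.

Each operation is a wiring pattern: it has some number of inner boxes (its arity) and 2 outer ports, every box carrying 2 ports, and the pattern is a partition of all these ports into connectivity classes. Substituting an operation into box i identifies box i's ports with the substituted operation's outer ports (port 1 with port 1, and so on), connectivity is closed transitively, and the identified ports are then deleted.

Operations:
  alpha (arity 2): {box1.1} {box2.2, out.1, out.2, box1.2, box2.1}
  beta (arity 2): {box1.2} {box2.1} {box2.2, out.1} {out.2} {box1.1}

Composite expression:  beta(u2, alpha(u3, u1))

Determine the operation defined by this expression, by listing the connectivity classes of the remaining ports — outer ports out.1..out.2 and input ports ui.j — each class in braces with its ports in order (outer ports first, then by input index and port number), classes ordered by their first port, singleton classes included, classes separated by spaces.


{out.1, u1.1, u1.2, u3.2} {out.2} {u2.1} {u2.2} {u3.1}

Substituting into beta glues patterns; closure does the rest.
after alpha, the pattern on (u3, u1) reads {out.1, out.2, u1.1, u1.2, u3.2} {u3.1} (out.j = its outer ports)
after beta, the pattern on (u2, u3, u1) reads {out.1, u1.1, u1.2, u3.2} {out.2} {u2.1} {u2.2} {u3.1} (out.j = its outer ports)


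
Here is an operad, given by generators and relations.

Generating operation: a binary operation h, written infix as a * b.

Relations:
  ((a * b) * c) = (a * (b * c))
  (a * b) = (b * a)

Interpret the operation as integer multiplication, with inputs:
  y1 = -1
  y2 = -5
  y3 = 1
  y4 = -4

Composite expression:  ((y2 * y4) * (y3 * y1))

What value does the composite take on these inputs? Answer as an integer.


(y2 * y4) = 20
(y3 * y1) = -1
((y2 * y4) * (y3 * y1)) = -20

-20


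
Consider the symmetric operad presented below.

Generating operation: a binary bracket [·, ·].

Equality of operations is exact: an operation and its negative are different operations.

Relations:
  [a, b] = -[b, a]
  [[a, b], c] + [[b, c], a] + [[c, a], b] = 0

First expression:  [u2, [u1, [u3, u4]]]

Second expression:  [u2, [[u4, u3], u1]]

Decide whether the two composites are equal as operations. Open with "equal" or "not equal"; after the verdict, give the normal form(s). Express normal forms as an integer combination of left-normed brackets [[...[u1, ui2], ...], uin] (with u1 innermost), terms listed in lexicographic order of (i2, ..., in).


equal: each reduces to -[[[u1, u3], u4], u2] + [[[u1, u4], u3], u2]

The first expression, normalized: -[[[u1, u3], u4], u2] + [[[u1, u4], u3], u2]
The second expression, normalized: -[[[u1, u3], u4], u2] + [[[u1, u4], u3], u2]
Both agree, so they are equal.


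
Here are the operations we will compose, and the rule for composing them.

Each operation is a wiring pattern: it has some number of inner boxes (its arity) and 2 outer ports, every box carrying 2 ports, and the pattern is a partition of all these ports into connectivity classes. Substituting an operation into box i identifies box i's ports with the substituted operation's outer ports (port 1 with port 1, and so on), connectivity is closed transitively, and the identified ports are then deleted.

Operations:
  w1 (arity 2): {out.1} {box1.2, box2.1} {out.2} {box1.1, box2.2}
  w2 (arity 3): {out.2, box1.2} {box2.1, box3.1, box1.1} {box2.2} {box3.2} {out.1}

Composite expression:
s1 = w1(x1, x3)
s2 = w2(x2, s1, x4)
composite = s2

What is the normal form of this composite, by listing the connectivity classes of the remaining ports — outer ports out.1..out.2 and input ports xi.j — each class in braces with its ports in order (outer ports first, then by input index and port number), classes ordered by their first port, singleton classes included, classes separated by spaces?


{out.1} {out.2, x2.2} {x1.1, x3.2} {x1.2, x3.1} {x2.1, x4.1} {x4.2}

Treat the ports identified at w2 as solder joints: merge, then drop.
the subtree at w1 composes to {out.1} {out.2} {x1.1, x3.2} {x1.2, x3.1} on (x1, x3); out.j = own outer ports
the subtree at w2 composes to {out.1} {out.2, x2.2} {x1.1, x3.2} {x1.2, x3.1} {x2.1, x4.1} {x4.2} on (x2, x1, x3, x4); out.j = own outer ports


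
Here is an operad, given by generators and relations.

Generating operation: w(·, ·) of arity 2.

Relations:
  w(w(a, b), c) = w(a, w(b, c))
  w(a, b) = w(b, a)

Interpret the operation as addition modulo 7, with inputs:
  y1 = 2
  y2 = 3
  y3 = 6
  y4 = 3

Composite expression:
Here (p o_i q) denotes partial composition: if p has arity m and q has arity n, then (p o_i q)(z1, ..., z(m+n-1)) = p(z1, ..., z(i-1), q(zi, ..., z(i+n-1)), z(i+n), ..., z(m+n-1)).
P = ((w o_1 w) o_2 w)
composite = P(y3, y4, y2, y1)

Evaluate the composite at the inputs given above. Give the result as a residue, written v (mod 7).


w(y4, y2) = 6
w(y3, w(y4, y2)) = 5
w(w(y3, w(y4, y2)), y1) = 0

0 (mod 7)


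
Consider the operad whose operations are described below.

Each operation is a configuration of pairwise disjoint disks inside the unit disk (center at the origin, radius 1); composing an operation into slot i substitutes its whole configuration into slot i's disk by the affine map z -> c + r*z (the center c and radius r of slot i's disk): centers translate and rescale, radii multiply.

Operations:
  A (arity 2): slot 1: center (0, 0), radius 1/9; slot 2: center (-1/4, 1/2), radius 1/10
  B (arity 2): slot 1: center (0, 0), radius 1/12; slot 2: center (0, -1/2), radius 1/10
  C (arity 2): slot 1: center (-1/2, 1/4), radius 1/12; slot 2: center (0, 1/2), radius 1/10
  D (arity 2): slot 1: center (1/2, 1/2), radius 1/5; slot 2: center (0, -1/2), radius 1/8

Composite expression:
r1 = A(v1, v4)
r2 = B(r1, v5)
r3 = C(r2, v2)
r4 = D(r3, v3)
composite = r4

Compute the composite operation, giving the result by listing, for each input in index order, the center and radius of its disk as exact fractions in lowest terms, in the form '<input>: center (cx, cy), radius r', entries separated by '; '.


Below D, radii multiply path by path; the v-disk centers shift.
input v1: applying the 4 nested substitutions gives center (2/5, 11/20), radius 1/6480
input v4: applying the 4 nested substitutions gives center (1151/2880, 793/1440), radius 1/7200
input v5: applying the 3 nested substitutions gives center (2/5, 13/24), radius 1/600
input v2: applying the 2 nested substitutions gives center (1/2, 3/5), radius 1/50
input v3: applying the 1 nested substitution gives center (0, -1/2), radius 1/8

v1: center (2/5, 11/20), radius 1/6480; v2: center (1/2, 3/5), radius 1/50; v3: center (0, -1/2), radius 1/8; v4: center (1151/2880, 793/1440), radius 1/7200; v5: center (2/5, 13/24), radius 1/600


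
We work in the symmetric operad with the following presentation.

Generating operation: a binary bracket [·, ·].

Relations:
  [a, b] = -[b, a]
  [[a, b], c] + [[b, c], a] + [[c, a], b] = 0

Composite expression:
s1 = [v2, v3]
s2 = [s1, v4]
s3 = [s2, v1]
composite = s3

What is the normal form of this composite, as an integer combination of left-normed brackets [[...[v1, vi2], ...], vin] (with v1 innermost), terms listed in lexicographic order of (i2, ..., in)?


-[[[v1, v2], v3], v4] + [[[v1, v3], v2], v4] + [[[v1, v4], v2], v3] - [[[v1, v4], v3], v2]

In the tensor algebra, words opening v1 carry the v1-anchored form.
Composite bracket: [[[v2, v3], v4], v1]
Expanding via [a, b] = ab - ba: 8 signed words (2^3 = 8).
The v1-initial words carry the normal form:
  v1v2v3v4 appears with sign -1, giving the term -[[[v1, v2], v3], v4]
  v1v3v2v4 appears with sign +1, giving the term +[[[v1, v3], v2], v4]
  v1v4v2v3 appears with sign +1, giving the term +[[[v1, v4], v2], v3]
  v1v4v3v2 appears with sign -1, giving the term -[[[v1, v4], v3], v2]


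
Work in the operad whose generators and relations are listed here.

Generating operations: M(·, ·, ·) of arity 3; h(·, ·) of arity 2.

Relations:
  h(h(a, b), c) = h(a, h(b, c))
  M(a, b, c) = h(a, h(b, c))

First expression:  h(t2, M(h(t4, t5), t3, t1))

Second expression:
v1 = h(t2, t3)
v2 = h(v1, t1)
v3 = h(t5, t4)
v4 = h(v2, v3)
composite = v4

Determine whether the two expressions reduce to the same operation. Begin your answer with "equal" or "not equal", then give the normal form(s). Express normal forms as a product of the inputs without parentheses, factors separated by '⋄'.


The first expression, normalized: t2 ⋄ t4 ⋄ t5 ⋄ t3 ⋄ t1
The second expression, normalized: t2 ⋄ t3 ⋄ t1 ⋄ t5 ⋄ t4
The normal forms differ: not equal.

not equal — first t2 ⋄ t4 ⋄ t5 ⋄ t3 ⋄ t1, second t2 ⋄ t3 ⋄ t1 ⋄ t5 ⋄ t4


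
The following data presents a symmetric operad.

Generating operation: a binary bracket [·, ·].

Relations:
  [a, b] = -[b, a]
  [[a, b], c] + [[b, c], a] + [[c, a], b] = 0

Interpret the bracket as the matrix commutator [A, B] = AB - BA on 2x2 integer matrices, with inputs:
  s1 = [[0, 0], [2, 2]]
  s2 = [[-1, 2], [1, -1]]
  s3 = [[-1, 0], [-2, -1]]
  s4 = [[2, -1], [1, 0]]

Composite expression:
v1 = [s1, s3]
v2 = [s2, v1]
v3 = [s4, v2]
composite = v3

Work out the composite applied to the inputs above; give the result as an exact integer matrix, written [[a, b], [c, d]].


[[0, -16], [-16, 0]]

[s1, s3] = [[0, 0], [-4, 0]]
[s2, [s1, s3]] = [[-8, 0], [0, 8]]
[s4, [s2, [s1, s3]]] = [[0, -16], [-16, 0]]


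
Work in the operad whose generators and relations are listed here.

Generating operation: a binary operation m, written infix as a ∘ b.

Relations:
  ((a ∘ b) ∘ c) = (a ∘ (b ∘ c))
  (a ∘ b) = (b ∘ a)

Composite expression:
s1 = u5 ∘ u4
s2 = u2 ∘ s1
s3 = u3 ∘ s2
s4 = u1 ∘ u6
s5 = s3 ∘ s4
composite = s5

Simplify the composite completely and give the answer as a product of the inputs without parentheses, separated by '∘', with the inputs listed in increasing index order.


With m associative and commutative, the u-input set is all that matters.
(u5 ∘ u4) reduces to u5 ∘ u4
(u2 ∘ (u5 ∘ u4)) reduces to u2 ∘ u5 ∘ u4
(u3 ∘ (u2 ∘ (u5 ∘ u4))) reduces to u3 ∘ u2 ∘ u5 ∘ u4
(u1 ∘ u6) reduces to u1 ∘ u6
((u3 ∘ (u2 ∘ (u5 ∘ u4))) ∘ (u1 ∘ u6)) reduces to u3 ∘ u2 ∘ u5 ∘ u4 ∘ u1 ∘ u6
rearranged into index order: u1 ∘ u2 ∘ u3 ∘ u4 ∘ u5 ∘ u6

u1 ∘ u2 ∘ u3 ∘ u4 ∘ u5 ∘ u6


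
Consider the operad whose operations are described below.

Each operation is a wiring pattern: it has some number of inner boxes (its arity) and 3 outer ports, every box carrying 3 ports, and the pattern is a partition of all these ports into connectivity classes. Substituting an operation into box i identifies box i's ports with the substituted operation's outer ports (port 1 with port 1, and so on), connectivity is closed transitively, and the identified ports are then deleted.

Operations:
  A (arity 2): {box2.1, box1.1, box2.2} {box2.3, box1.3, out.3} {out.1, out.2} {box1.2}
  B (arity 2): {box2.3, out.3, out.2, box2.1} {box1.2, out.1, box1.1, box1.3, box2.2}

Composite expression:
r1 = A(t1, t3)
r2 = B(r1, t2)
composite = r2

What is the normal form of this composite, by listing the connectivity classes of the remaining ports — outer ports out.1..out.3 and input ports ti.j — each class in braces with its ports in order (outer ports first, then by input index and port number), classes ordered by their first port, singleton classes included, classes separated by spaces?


{out.1, t1.3, t2.2, t3.3} {out.2, out.3, t2.1, t2.3} {t1.1, t3.1, t3.2} {t1.2}

Reachability decides: close wires over B-identified ports.
through A, on inputs (t1, t3): {out.1, out.2} {out.3, t1.3, t3.3} {t1.1, t3.1, t3.2} {t1.2} (out.j = stage outer ports)
through B, on inputs (t1, t3, t2): {out.1, t1.3, t2.2, t3.3} {out.2, out.3, t2.1, t2.3} {t1.1, t3.1, t3.2} {t1.2} (out.j = stage outer ports)


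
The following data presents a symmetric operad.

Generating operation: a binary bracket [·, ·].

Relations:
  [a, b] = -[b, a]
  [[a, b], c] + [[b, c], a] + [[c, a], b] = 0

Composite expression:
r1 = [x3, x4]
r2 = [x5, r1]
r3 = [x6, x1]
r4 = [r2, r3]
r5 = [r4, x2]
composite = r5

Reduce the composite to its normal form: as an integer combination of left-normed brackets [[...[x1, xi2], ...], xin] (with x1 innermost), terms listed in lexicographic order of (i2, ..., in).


-[[[[[x1, x6], x3], x4], x5], x2] + [[[[[x1, x6], x4], x3], x5], x2] + [[[[[x1, x6], x5], x3], x4], x2] - [[[[[x1, x6], x5], x4], x3], x2]


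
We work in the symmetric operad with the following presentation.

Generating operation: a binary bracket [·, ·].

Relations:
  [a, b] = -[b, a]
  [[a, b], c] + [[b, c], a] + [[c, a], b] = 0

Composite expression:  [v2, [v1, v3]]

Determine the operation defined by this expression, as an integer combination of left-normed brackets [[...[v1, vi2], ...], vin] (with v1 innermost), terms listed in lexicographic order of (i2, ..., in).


-[[v1, v3], v2]

In the tensor algebra, words opening v1 carry the v1-anchored form.
Composite bracket: [v2, [v1, v3]]
Applying ab - ba throughout gives 4 signed words (2^2 = 4).
Keep just the words that open with v1:
  v1v3v2 appears with sign -1, giving the term -[[v1, v3], v2]


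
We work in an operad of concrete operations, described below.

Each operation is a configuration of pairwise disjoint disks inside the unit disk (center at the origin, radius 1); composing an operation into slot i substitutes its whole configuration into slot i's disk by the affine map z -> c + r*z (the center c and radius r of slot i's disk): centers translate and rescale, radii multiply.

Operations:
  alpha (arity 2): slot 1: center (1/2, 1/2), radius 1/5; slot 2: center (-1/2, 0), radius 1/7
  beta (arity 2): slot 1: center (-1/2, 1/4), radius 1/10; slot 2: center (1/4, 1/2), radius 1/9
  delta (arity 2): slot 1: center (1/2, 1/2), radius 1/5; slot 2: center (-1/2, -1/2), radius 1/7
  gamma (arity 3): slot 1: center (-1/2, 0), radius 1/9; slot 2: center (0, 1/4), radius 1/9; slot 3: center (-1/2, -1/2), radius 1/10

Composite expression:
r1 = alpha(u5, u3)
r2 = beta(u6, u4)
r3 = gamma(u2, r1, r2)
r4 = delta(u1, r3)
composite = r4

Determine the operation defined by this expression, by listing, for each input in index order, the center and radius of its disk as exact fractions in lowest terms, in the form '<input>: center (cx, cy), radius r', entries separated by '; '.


u1: center (1/2, 1/2), radius 1/5; u2: center (-4/7, -1/2), radius 1/63; u3: center (-32/63, -13/28), radius 1/441; u4: center (-159/280, -79/140), radius 1/630; u5: center (-31/63, -115/252), radius 1/315; u6: center (-81/140, -159/280), radius 1/700

Below delta, radii multiply path by path; the u-disk centers shift.
input u1: applying the 1 nested substitution gives center (1/2, 1/2), radius 1/5
input u2: applying the 2 nested substitutions gives center (-4/7, -1/2), radius 1/63
input u5: applying the 3 nested substitutions gives center (-31/63, -115/252), radius 1/315
input u3: applying the 3 nested substitutions gives center (-32/63, -13/28), radius 1/441
input u6: applying the 3 nested substitutions gives center (-81/140, -159/280), radius 1/700
input u4: applying the 3 nested substitutions gives center (-159/280, -79/140), radius 1/630


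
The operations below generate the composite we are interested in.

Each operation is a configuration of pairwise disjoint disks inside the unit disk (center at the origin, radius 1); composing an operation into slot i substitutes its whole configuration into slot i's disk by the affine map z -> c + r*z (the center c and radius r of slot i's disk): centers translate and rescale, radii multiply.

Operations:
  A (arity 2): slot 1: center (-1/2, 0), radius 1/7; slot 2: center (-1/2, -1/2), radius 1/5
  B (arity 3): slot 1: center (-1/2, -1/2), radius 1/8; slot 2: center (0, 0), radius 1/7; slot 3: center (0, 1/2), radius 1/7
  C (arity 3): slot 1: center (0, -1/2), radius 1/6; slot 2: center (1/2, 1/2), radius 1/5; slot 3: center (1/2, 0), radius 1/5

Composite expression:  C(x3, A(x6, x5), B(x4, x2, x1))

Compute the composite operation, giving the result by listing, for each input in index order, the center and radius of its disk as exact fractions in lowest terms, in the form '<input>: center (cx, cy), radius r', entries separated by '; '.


Affine substitution under C: radii multiply and x-centers shift.
input x3: applying the 1 nested substitution gives center (0, -1/2), radius 1/6
input x6: applying the 2 nested substitutions gives center (2/5, 1/2), radius 1/35
input x5: applying the 2 nested substitutions gives center (2/5, 2/5), radius 1/25
input x4: applying the 2 nested substitutions gives center (2/5, -1/10), radius 1/40
input x2: applying the 2 nested substitutions gives center (1/2, 0), radius 1/35
input x1: applying the 2 nested substitutions gives center (1/2, 1/10), radius 1/35

x1: center (1/2, 1/10), radius 1/35; x2: center (1/2, 0), radius 1/35; x3: center (0, -1/2), radius 1/6; x4: center (2/5, -1/10), radius 1/40; x5: center (2/5, 2/5), radius 1/25; x6: center (2/5, 1/2), radius 1/35


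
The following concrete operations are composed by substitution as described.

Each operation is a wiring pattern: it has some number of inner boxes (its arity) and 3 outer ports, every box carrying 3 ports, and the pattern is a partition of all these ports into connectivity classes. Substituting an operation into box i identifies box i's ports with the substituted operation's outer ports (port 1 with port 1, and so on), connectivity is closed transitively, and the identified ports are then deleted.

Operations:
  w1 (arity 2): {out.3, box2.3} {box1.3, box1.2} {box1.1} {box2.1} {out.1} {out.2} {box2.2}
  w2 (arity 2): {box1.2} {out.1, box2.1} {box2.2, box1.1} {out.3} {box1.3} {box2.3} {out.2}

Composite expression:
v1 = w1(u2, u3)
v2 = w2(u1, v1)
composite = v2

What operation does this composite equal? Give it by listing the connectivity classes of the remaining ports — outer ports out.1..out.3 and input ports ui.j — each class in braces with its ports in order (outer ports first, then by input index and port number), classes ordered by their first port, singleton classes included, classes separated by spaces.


Substituting into w2 glues patterns; closure does the rest.
after w1, the pattern on (u2, u3) reads {out.1} {out.2} {out.3, u3.3} {u2.1} {u2.2, u2.3} {u3.1} {u3.2} (out.j = its outer ports)
after w2, the pattern on (u1, u2, u3) reads {out.1} {out.2} {out.3} {u1.1} {u1.2} {u1.3} {u2.1} {u2.2, u2.3} {u3.1} {u3.2} {u3.3} (out.j = its outer ports)

{out.1} {out.2} {out.3} {u1.1} {u1.2} {u1.3} {u2.1} {u2.2, u2.3} {u3.1} {u3.2} {u3.3}


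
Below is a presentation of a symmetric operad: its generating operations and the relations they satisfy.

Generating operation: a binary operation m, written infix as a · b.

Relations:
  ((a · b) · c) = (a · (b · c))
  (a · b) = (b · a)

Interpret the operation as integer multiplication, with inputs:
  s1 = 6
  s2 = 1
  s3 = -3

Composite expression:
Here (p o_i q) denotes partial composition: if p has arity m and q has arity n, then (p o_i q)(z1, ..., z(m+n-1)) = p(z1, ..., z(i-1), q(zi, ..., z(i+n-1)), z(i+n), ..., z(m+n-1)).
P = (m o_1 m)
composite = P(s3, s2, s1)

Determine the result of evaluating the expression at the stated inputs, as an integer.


-18

(s3 · s2) = -3
((s3 · s2) · s1) = -18


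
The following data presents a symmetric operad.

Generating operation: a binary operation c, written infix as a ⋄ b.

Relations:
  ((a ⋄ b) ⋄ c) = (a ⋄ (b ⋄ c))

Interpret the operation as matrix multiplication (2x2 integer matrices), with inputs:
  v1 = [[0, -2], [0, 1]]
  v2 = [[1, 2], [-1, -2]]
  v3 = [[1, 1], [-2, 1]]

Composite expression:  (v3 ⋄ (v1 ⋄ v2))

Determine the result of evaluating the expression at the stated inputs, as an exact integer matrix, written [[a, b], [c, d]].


[[1, 2], [-5, -10]]

(v1 ⋄ v2) = [[2, 4], [-1, -2]]
(v3 ⋄ (v1 ⋄ v2)) = [[1, 2], [-5, -10]]


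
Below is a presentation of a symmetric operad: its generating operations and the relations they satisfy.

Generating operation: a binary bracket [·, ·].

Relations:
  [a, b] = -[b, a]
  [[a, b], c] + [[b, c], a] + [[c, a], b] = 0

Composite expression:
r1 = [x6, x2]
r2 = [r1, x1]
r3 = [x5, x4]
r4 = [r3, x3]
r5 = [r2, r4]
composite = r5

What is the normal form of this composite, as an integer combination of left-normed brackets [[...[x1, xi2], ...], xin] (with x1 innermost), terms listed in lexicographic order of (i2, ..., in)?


Left-normed coefficients sit on the x1-initial expansion words.
Composite bracket: [[[x6, x2], x1], [[x5, x4], x3]]
Full expansion: 32 signed words from ab - ba (2^5 = 32).
Collect the words opening with x1:
  word x1x2x6x3x4x5 has sign +1, contributing +[[[[[x1, x2], x6], x3], x4], x5]
  word x1x2x6x3x5x4 has sign -1, contributing -[[[[[x1, x2], x6], x3], x5], x4]
  word x1x2x6x4x5x3 has sign -1, contributing -[[[[[x1, x2], x6], x4], x5], x3]
  word x1x2x6x5x4x3 has sign +1, contributing +[[[[[x1, x2], x6], x5], x4], x3]
  word x1x6x2x3x4x5 has sign -1, contributing -[[[[[x1, x6], x2], x3], x4], x5]
  word x1x6x2x3x5x4 has sign +1, contributing +[[[[[x1, x6], x2], x3], x5], x4]
  word x1x6x2x4x5x3 has sign +1, contributing +[[[[[x1, x6], x2], x4], x5], x3]
  word x1x6x2x5x4x3 has sign -1, contributing -[[[[[x1, x6], x2], x5], x4], x3]

[[[[[x1, x2], x6], x3], x4], x5] - [[[[[x1, x2], x6], x3], x5], x4] - [[[[[x1, x2], x6], x4], x5], x3] + [[[[[x1, x2], x6], x5], x4], x3] - [[[[[x1, x6], x2], x3], x4], x5] + [[[[[x1, x6], x2], x3], x5], x4] + [[[[[x1, x6], x2], x4], x5], x3] - [[[[[x1, x6], x2], x5], x4], x3]


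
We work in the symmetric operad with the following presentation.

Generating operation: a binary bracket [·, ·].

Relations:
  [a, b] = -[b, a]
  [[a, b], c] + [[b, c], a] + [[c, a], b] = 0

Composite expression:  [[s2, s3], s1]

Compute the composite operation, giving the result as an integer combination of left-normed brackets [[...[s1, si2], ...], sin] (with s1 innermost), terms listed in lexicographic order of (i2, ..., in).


A multilinear Lie element is pinned by s1-initial words (s1 innermost).
Composite bracket: [[s2, s3], s1]
The bracket unfolds into 4 signed words via [a, b] = ab - ba (2^2 = 4).
Only words starting with s1 matter:
  s1s2s3 appears with sign -1, giving the term -[[s1, s2], s3]
  s1s3s2 appears with sign +1, giving the term +[[s1, s3], s2]

-[[s1, s2], s3] + [[s1, s3], s2]


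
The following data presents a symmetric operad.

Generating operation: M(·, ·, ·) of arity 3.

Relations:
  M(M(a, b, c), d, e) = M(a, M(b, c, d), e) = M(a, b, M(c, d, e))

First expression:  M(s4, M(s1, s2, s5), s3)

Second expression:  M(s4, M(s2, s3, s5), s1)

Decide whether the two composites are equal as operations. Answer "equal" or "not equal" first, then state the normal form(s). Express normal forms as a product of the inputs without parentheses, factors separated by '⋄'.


not equal; the first gives s4 ⋄ s1 ⋄ s2 ⋄ s5 ⋄ s3 and the second s4 ⋄ s2 ⋄ s3 ⋄ s5 ⋄ s1

Reducing the first expression gives s4 ⋄ s1 ⋄ s2 ⋄ s5 ⋄ s3
Reducing the second expression gives s4 ⋄ s2 ⋄ s3 ⋄ s5 ⋄ s1
The forms do not match — not equal.


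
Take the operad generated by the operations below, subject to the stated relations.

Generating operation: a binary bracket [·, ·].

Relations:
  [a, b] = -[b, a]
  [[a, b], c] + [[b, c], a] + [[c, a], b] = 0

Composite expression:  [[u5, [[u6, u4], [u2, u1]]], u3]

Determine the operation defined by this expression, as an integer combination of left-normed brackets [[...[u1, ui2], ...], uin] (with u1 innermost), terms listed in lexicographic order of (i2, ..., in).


[[[[[u1, u2], u4], u6], u5], u3] - [[[[[u1, u2], u6], u4], u5], u3]

Expand each bracket as ab - ba; the u1-initial words give the coefficients.
Composite bracket: [[u5, [[u6, u4], [u2, u1]]], u3]
The bracket unfolds into 32 signed words via [a, b] = ab - ba (2^5 = 32).
Words beginning with u1 determine it all:
  the word u1u2u4u6u5u3 carries sign +1 and contributes +[[[[[u1, u2], u4], u6], u5], u3]
  the word u1u2u6u4u5u3 carries sign -1 and contributes -[[[[[u1, u2], u6], u4], u5], u3]


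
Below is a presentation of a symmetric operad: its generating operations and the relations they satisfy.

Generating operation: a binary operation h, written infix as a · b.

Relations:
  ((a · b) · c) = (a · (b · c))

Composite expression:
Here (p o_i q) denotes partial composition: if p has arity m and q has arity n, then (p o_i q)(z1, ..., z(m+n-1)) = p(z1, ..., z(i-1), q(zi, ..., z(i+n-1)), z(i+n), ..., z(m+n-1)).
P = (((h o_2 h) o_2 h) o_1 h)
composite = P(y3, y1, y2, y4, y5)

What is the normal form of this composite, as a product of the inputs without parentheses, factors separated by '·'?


All parenthesizations of h agree; list the y-inputs left to right.
(y3 · y1) collapses to y3 · y1
(y2 · y4) collapses to y2 · y4
((y2 · y4) · y5) collapses to y2 · y4 · y5
((y3 · y1) · ((y2 · y4) · y5)) collapses to y3 · y1 · y2 · y4 · y5

y3 · y1 · y2 · y4 · y5


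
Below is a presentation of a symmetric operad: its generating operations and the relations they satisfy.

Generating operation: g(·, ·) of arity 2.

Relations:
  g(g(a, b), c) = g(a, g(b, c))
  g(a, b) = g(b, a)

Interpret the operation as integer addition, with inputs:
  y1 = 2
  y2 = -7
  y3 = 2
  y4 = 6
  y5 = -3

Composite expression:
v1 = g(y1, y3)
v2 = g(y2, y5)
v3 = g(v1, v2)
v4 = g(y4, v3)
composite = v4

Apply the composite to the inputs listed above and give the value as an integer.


0

g(y1, y3) = 4
g(y2, y5) = -10
g(g(y1, y3), g(y2, y5)) = -6
g(y4, g(g(y1, y3), g(y2, y5))) = 0


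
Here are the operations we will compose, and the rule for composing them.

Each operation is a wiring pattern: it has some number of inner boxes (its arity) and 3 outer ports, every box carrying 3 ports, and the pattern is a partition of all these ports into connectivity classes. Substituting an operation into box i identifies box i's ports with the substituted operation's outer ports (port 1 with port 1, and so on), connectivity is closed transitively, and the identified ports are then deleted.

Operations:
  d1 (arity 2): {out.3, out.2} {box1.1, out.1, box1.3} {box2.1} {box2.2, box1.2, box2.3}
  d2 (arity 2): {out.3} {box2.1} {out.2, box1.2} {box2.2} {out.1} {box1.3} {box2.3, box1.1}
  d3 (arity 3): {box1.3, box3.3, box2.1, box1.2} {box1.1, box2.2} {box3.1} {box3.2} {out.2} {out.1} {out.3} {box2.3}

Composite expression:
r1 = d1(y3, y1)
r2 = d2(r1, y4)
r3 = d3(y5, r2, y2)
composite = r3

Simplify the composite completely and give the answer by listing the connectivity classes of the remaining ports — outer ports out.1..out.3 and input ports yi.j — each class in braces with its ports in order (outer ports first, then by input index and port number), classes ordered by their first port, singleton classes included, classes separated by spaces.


{out.1} {out.2} {out.3} {y1.1} {y1.2, y1.3, y3.2} {y2.1} {y2.2} {y2.3, y5.2, y5.3} {y3.1, y3.3, y4.3} {y4.1} {y4.2} {y5.1}

Two ports join when wires chain via d3-identified ports.
after d1, the pattern on (y3, y1) reads {out.1, y3.1, y3.3} {out.2, out.3} {y1.1} {y1.2, y1.3, y3.2} (out.j = its outer ports)
after d2, the pattern on (y3, y1, y4) reads {out.1} {out.2} {out.3} {y1.1} {y1.2, y1.3, y3.2} {y3.1, y3.3, y4.3} {y4.1} {y4.2} (out.j = its outer ports)
after d3, the pattern on (y5, y3, y1, y4, y2) reads {out.1} {out.2} {out.3} {y1.1} {y1.2, y1.3, y3.2} {y2.1} {y2.2} {y2.3, y5.2, y5.3} {y3.1, y3.3, y4.3} {y4.1} {y4.2} {y5.1} (out.j = its outer ports)


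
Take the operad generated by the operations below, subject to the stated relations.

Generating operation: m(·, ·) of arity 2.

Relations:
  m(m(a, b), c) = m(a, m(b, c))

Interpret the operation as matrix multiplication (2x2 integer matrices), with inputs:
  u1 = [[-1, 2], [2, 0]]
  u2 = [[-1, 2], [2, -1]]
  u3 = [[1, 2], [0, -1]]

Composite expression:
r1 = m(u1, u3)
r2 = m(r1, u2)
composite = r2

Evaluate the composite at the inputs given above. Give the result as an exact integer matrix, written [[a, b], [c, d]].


[[-7, 2], [6, 0]]


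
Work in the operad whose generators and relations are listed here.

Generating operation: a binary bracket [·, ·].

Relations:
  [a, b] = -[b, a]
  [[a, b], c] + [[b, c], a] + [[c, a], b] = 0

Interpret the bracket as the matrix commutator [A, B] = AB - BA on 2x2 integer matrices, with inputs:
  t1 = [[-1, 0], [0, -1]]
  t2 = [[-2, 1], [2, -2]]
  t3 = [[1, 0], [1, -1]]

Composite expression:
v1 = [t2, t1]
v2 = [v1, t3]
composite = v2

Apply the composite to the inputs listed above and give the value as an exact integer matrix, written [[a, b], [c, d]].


[[0, 0], [0, 0]]

[t2, t1] = [[0, 0], [0, 0]]
[[t2, t1], t3] = [[0, 0], [0, 0]]


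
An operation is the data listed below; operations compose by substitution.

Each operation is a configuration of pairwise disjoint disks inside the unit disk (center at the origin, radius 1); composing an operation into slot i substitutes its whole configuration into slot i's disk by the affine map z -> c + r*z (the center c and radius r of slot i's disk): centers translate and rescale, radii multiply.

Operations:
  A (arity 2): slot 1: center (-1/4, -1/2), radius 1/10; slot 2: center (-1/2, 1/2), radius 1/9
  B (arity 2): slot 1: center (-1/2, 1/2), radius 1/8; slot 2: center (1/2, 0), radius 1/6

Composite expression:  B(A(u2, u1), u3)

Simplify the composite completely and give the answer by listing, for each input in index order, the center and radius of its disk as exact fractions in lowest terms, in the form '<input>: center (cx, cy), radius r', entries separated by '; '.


u1: center (-9/16, 9/16), radius 1/72; u2: center (-17/32, 7/16), radius 1/80; u3: center (1/2, 0), radius 1/6

Follow each u-input down from B: c' goes to c + r*c', radius to r*r'.
input u2: applying the 2 nested substitutions gives center (-17/32, 7/16), radius 1/80
input u1: applying the 2 nested substitutions gives center (-9/16, 9/16), radius 1/72
input u3: applying the 1 nested substitution gives center (1/2, 0), radius 1/6


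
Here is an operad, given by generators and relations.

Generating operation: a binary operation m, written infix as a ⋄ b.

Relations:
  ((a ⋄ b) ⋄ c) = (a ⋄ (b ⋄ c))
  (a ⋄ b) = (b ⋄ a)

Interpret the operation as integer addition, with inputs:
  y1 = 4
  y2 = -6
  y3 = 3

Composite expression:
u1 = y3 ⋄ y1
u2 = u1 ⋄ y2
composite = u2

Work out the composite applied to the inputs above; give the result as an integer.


1

(y3 ⋄ y1) = 7
((y3 ⋄ y1) ⋄ y2) = 1
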